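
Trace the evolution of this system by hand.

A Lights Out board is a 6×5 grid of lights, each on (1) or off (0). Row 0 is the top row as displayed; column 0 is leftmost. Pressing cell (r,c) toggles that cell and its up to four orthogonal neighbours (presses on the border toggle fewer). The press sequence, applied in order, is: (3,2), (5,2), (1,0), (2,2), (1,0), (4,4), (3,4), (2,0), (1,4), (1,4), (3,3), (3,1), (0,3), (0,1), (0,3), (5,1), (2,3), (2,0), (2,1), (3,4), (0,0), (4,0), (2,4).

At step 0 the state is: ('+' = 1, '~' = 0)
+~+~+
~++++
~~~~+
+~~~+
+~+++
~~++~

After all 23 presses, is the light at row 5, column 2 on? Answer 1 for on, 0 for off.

1

gen 0: +~+~+
~++++
~~~~+
+~~~+
+~+++
~~++~
gen 1: +~+~+
~++++
~~+~+
+++++
+~~++
~~++~
gen 2: +~+~+
~++++
~~+~+
+++++
+~+++
~+~~~
gen 3: ~~+~+
+~+++
+~+~+
+++++
+~+++
~+~~~
gen 4: ~~+~+
+~~++
++~++
++~++
+~+++
~+~~~
gen 5: +~+~+
~+~++
~+~++
++~++
+~+++
~+~~~
gen 6: +~+~+
~+~++
~+~++
++~+~
+~+~~
~+~~+
gen 7: +~+~+
~+~++
~+~+~
++~~+
+~+~+
~+~~+
gen 8: +~+~+
++~++
+~~+~
~+~~+
+~+~+
~+~~+
gen 9: +~+~~
++~~~
+~~++
~+~~+
+~+~+
~+~~+
gen 10: +~+~+
++~++
+~~+~
~+~~+
+~+~+
~+~~+
gen 11: +~+~+
++~++
+~~~~
~+++~
+~+++
~+~~+
gen 12: +~+~+
++~++
++~~~
+~~+~
+++++
~+~~+
gen 13: +~~+~
++~~+
++~~~
+~~+~
+++++
~+~~+
gen 14: ~+++~
+~~~+
++~~~
+~~+~
+++++
~+~~+
gen 15: ~+~~+
+~~++
++~~~
+~~+~
+++++
~+~~+
gen 16: ~+~~+
+~~++
++~~~
+~~+~
+~+++
+~+~+
gen 17: ~+~~+
+~~~+
+++++
+~~~~
+~+++
+~+~+
gen 18: ~+~~+
~~~~+
~~+++
~~~~~
+~+++
+~+~+
gen 19: ~+~~+
~+~~+
++~++
~+~~~
+~+++
+~+~+
gen 20: ~+~~+
~+~~+
++~+~
~+~++
+~++~
+~+~+
gen 21: +~~~+
++~~+
++~+~
~+~++
+~++~
+~+~+
gen 22: +~~~+
++~~+
++~+~
++~++
~+++~
~~+~+
gen 23: +~~~+
++~~~
++~~+
++~+~
~+++~
~~+~+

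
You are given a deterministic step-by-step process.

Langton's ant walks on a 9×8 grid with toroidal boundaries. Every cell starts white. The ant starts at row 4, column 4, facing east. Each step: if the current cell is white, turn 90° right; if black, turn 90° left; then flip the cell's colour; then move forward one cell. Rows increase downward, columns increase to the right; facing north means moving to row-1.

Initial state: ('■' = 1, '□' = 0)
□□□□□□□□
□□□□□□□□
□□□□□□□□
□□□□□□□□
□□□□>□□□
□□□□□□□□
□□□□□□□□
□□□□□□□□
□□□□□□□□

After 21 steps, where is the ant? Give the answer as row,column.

k=0  □□□□□□□□
□□□□□□□□
□□□□□□□□
□□□□□□□□
□□□□>□□□
□□□□□□□□
□□□□□□□□
□□□□□□□□
□□□□□□□□
k=1  □□□□□□□□
□□□□□□□□
□□□□□□□□
□□□□□□□□
□□□□■□□□
□□□□v□□□
□□□□□□□□
□□□□□□□□
□□□□□□□□
k=2  □□□□□□□□
□□□□□□□□
□□□□□□□□
□□□□□□□□
□□□□■□□□
□□□<■□□□
□□□□□□□□
□□□□□□□□
□□□□□□□□
k=3  □□□□□□□□
□□□□□□□□
□□□□□□□□
□□□□□□□□
□□□^■□□□
□□□■■□□□
□□□□□□□□
□□□□□□□□
□□□□□□□□
k=4  □□□□□□□□
□□□□□□□□
□□□□□□□□
□□□□□□□□
□□□■>□□□
□□□■■□□□
□□□□□□□□
□□□□□□□□
□□□□□□□□
k=5  □□□□□□□□
□□□□□□□□
□□□□□□□□
□□□□^□□□
□□□■□□□□
□□□■■□□□
□□□□□□□□
□□□□□□□□
□□□□□□□□
k=6  □□□□□□□□
□□□□□□□□
□□□□□□□□
□□□□■>□□
□□□■□□□□
□□□■■□□□
□□□□□□□□
□□□□□□□□
□□□□□□□□
k=7  □□□□□□□□
□□□□□□□□
□□□□□□□□
□□□□■■□□
□□□■□v□□
□□□■■□□□
□□□□□□□□
□□□□□□□□
□□□□□□□□
k=8  □□□□□□□□
□□□□□□□□
□□□□□□□□
□□□□■■□□
□□□■<■□□
□□□■■□□□
□□□□□□□□
□□□□□□□□
□□□□□□□□
k=9  □□□□□□□□
□□□□□□□□
□□□□□□□□
□□□□^■□□
□□□■■■□□
□□□■■□□□
□□□□□□□□
□□□□□□□□
□□□□□□□□
k=10  □□□□□□□□
□□□□□□□□
□□□□□□□□
□□□<□■□□
□□□■■■□□
□□□■■□□□
□□□□□□□□
□□□□□□□□
□□□□□□□□
k=11  □□□□□□□□
□□□□□□□□
□□□^□□□□
□□□■□■□□
□□□■■■□□
□□□■■□□□
□□□□□□□□
□□□□□□□□
□□□□□□□□
k=12  □□□□□□□□
□□□□□□□□
□□□■>□□□
□□□■□■□□
□□□■■■□□
□□□■■□□□
□□□□□□□□
□□□□□□□□
□□□□□□□□
k=13  □□□□□□□□
□□□□□□□□
□□□■■□□□
□□□■v■□□
□□□■■■□□
□□□■■□□□
□□□□□□□□
□□□□□□□□
□□□□□□□□
k=14  □□□□□□□□
□□□□□□□□
□□□■■□□□
□□□<■■□□
□□□■■■□□
□□□■■□□□
□□□□□□□□
□□□□□□□□
□□□□□□□□
k=15  □□□□□□□□
□□□□□□□□
□□□■■□□□
□□□□■■□□
□□□v■■□□
□□□■■□□□
□□□□□□□□
□□□□□□□□
□□□□□□□□
k=16  □□□□□□□□
□□□□□□□□
□□□■■□□□
□□□□■■□□
□□□□>■□□
□□□■■□□□
□□□□□□□□
□□□□□□□□
□□□□□□□□
k=17  □□□□□□□□
□□□□□□□□
□□□■■□□□
□□□□^■□□
□□□□□■□□
□□□■■□□□
□□□□□□□□
□□□□□□□□
□□□□□□□□
k=18  □□□□□□□□
□□□□□□□□
□□□■■□□□
□□□<□■□□
□□□□□■□□
□□□■■□□□
□□□□□□□□
□□□□□□□□
□□□□□□□□
k=19  □□□□□□□□
□□□□□□□□
□□□^■□□□
□□□■□■□□
□□□□□■□□
□□□■■□□□
□□□□□□□□
□□□□□□□□
□□□□□□□□
k=20  □□□□□□□□
□□□□□□□□
□□<□■□□□
□□□■□■□□
□□□□□■□□
□□□■■□□□
□□□□□□□□
□□□□□□□□
□□□□□□□□
k=21  □□□□□□□□
□□^□□□□□
□□■□■□□□
□□□■□■□□
□□□□□■□□
□□□■■□□□
□□□□□□□□
□□□□□□□□
□□□□□□□□

1,2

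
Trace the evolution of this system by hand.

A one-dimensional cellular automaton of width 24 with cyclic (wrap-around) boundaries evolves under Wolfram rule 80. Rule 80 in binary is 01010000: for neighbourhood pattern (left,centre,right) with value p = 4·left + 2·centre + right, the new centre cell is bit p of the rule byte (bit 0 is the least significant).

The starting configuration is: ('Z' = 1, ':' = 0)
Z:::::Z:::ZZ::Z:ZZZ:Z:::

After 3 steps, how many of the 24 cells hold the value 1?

6

0) Z:::::Z:::ZZ::Z:ZZZ:Z:::
1) :Z:::::Z:::ZZ:::::Z::Z::
2) ::Z:::::Z:::ZZ:::::Z::Z:
3) :::Z:::::Z:::ZZ:::::Z::Z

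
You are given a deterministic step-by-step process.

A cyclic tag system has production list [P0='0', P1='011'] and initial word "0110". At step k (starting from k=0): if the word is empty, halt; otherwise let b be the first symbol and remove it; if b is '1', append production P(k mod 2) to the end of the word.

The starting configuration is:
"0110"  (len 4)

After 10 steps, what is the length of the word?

0) "0110"  (len 4)
1) "110"  (len 3)
2) "10011"  (len 5)
3) "00110"  (len 5)
4) "0110"  (len 4)
5) "110"  (len 3)
6) "10011"  (len 5)
7) "00110"  (len 5)
8) "0110"  (len 4)
9) "110"  (len 3)
10) "10011"  (len 5)

5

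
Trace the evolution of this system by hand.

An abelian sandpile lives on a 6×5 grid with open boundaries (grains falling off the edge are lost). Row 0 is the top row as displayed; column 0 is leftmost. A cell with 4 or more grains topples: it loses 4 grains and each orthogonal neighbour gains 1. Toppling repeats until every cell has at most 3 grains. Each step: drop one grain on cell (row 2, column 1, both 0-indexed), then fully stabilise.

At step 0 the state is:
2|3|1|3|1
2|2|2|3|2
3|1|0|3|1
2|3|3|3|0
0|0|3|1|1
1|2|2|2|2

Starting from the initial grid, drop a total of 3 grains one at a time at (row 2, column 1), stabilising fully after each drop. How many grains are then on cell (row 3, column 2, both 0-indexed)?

2

t=0: 2|3|1|3|1
2|2|2|3|2
3|1|0|3|1
2|3|3|3|0
0|0|3|1|1
1|2|2|2|2
t=1: 2|3|1|3|1
2|2|2|3|2
3|2|0|3|1
2|3|3|3|0
0|0|3|1|1
1|2|2|2|2
t=2: 2|3|1|3|1
2|2|2|3|2
3|3|0|3|1
2|3|3|3|0
0|0|3|1|1
1|2|2|2|2
t=3: 2|3|2|0|2
3|3|3|1|3
1|2|3|1|2
0|2|2|1|1
1|2|0|3|1
1|2|3|2|2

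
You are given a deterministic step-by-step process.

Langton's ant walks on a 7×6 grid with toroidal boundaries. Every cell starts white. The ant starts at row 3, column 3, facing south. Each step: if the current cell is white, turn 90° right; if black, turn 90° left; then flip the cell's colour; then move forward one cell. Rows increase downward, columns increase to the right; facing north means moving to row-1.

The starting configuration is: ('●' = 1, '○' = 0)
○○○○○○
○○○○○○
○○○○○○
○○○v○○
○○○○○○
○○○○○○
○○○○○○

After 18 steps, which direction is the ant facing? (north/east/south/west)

north

step 0: ○○○○○○
○○○○○○
○○○○○○
○○○v○○
○○○○○○
○○○○○○
○○○○○○
step 1: ○○○○○○
○○○○○○
○○○○○○
○○<●○○
○○○○○○
○○○○○○
○○○○○○
step 2: ○○○○○○
○○○○○○
○○^○○○
○○●●○○
○○○○○○
○○○○○○
○○○○○○
step 3: ○○○○○○
○○○○○○
○○●>○○
○○●●○○
○○○○○○
○○○○○○
○○○○○○
step 4: ○○○○○○
○○○○○○
○○●●○○
○○●v○○
○○○○○○
○○○○○○
○○○○○○
step 5: ○○○○○○
○○○○○○
○○●●○○
○○●○>○
○○○○○○
○○○○○○
○○○○○○
step 6: ○○○○○○
○○○○○○
○○●●○○
○○●○●○
○○○○v○
○○○○○○
○○○○○○
step 7: ○○○○○○
○○○○○○
○○●●○○
○○●○●○
○○○<●○
○○○○○○
○○○○○○
step 8: ○○○○○○
○○○○○○
○○●●○○
○○●^●○
○○○●●○
○○○○○○
○○○○○○
step 9: ○○○○○○
○○○○○○
○○●●○○
○○●●>○
○○○●●○
○○○○○○
○○○○○○
step 10: ○○○○○○
○○○○○○
○○●●^○
○○●●○○
○○○●●○
○○○○○○
○○○○○○
step 11: ○○○○○○
○○○○○○
○○●●●>
○○●●○○
○○○●●○
○○○○○○
○○○○○○
step 12: ○○○○○○
○○○○○○
○○●●●●
○○●●○v
○○○●●○
○○○○○○
○○○○○○
step 13: ○○○○○○
○○○○○○
○○●●●●
○○●●<●
○○○●●○
○○○○○○
○○○○○○
step 14: ○○○○○○
○○○○○○
○○●●^●
○○●●●●
○○○●●○
○○○○○○
○○○○○○
step 15: ○○○○○○
○○○○○○
○○●<○●
○○●●●●
○○○●●○
○○○○○○
○○○○○○
step 16: ○○○○○○
○○○○○○
○○●○○●
○○●v●●
○○○●●○
○○○○○○
○○○○○○
step 17: ○○○○○○
○○○○○○
○○●○○●
○○●○>●
○○○●●○
○○○○○○
○○○○○○
step 18: ○○○○○○
○○○○○○
○○●○^●
○○●○○●
○○○●●○
○○○○○○
○○○○○○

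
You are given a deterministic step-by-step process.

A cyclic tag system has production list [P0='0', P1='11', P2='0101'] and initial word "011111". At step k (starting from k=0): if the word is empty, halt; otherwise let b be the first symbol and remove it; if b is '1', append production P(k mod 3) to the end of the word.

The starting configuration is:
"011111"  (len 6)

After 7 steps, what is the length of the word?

gen 0: "011111"  (len 6)
gen 1: "11111"  (len 5)
gen 2: "111111"  (len 6)
gen 3: "111110101"  (len 9)
gen 4: "111101010"  (len 9)
gen 5: "1110101011"  (len 10)
gen 6: "1101010110101"  (len 13)
gen 7: "1010101101010"  (len 13)

13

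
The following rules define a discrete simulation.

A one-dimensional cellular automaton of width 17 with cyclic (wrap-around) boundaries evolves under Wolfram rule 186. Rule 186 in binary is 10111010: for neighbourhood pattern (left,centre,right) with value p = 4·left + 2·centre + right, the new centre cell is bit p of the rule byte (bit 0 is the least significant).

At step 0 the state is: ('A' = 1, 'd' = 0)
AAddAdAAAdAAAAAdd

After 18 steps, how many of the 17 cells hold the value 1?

13

step 0: AAddAdAAAdAAAAAdd
step 1: AdAAdAAAdAAAAAdAA
step 2: dAAdAAAdAAAAAdAAA
step 3: AAdAAAdAAAAAdAAAd
step 4: AdAAAdAAAAAdAAAdA
step 5: dAAAdAAAAAdAAAdAA
step 6: AAAdAAAAAdAAAdAAd
step 7: AAdAAAAAdAAAdAAdA
step 8: AdAAAAAdAAAdAAdAA
step 9: dAAAAAdAAAdAAdAAA
step 10: AAAAAdAAAdAAdAAAd
step 11: AAAAdAAAdAAdAAAdA
step 12: AAAdAAAdAAdAAAdAA
step 13: AAdAAAdAAdAAAdAAA
step 14: AdAAAdAAdAAAdAAAA
step 15: dAAAdAAdAAAdAAAAA
step 16: AAAdAAdAAAdAAAAAd
step 17: AAdAAdAAAdAAAAAdA
step 18: AdAAdAAAdAAAAAdAA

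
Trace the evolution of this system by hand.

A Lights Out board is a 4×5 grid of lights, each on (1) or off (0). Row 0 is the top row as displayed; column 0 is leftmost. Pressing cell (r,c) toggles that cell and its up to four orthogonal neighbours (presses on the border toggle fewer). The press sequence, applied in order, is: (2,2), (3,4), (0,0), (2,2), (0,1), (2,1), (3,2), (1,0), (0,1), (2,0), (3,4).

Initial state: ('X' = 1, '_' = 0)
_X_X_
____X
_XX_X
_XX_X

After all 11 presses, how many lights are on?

11

0) _X_X_
____X
_XX_X
_XX_X
1) _X_X_
__X_X
___XX
_X__X
2) _X_X_
__X_X
___X_
_X_X_
3) X__X_
X_X_X
___X_
_X_X_
4) X__X_
X___X
_XX__
_XXX_
5) _XXX_
XX__X
_XX__
_XXX_
6) _XXX_
X___X
X____
__XX_
7) _XXX_
X___X
X_X__
_X___
8) XXXX_
_X__X
__X__
_X___
9) ___X_
____X
__X__
_X___
10) ___X_
X___X
XXX__
XX___
11) ___X_
X___X
XXX_X
XX_XX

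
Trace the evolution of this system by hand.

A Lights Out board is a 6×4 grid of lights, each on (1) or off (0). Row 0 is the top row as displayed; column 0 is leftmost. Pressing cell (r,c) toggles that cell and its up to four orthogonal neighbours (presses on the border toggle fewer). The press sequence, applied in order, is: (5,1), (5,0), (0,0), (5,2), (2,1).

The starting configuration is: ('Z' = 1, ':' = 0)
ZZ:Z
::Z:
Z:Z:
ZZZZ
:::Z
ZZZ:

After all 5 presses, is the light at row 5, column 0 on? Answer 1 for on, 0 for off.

1

[0] ZZ:Z
::Z:
Z:Z:
ZZZZ
:::Z
ZZZ:
[1] ZZ:Z
::Z:
Z:Z:
ZZZZ
:Z:Z
::::
[2] ZZ:Z
::Z:
Z:Z:
ZZZZ
ZZ:Z
ZZ::
[3] :::Z
Z:Z:
Z:Z:
ZZZZ
ZZ:Z
ZZ::
[4] :::Z
Z:Z:
Z:Z:
ZZZZ
ZZZZ
Z:ZZ
[5] :::Z
ZZZ:
:Z::
Z:ZZ
ZZZZ
Z:ZZ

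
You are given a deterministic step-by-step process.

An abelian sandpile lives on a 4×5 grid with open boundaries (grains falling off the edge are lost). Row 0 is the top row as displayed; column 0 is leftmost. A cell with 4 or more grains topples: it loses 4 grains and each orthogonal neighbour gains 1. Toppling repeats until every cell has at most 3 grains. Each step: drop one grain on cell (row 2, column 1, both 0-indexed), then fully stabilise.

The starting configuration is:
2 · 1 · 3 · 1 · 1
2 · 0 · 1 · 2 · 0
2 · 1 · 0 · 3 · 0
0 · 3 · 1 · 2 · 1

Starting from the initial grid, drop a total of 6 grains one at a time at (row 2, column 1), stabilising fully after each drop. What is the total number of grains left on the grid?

0) 2 · 1 · 3 · 1 · 1
2 · 0 · 1 · 2 · 0
2 · 1 · 0 · 3 · 0
0 · 3 · 1 · 2 · 1
1) 2 · 1 · 3 · 1 · 1
2 · 0 · 1 · 2 · 0
2 · 2 · 0 · 3 · 0
0 · 3 · 1 · 2 · 1
2) 2 · 1 · 3 · 1 · 1
2 · 0 · 1 · 2 · 0
2 · 3 · 0 · 3 · 0
0 · 3 · 1 · 2 · 1
3) 2 · 1 · 3 · 1 · 1
2 · 1 · 1 · 2 · 0
3 · 1 · 1 · 3 · 0
1 · 0 · 2 · 2 · 1
4) 2 · 1 · 3 · 1 · 1
2 · 1 · 1 · 2 · 0
3 · 2 · 1 · 3 · 0
1 · 0 · 2 · 2 · 1
5) 2 · 1 · 3 · 1 · 1
2 · 1 · 1 · 2 · 0
3 · 3 · 1 · 3 · 0
1 · 0 · 2 · 2 · 1
6) 2 · 1 · 3 · 1 · 1
3 · 2 · 1 · 2 · 0
0 · 1 · 2 · 3 · 0
2 · 1 · 2 · 2 · 1

30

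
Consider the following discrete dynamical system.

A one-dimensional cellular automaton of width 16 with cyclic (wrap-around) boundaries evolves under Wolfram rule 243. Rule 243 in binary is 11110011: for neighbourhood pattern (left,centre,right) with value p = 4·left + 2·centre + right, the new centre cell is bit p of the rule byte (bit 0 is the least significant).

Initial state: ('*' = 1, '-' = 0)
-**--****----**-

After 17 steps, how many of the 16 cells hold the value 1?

t=0: -**--****----**-
t=1: *-***-*******-**
t=2: **-***-*******-*
t=3: ***-***-*******-
t=4: -***-***-*******
t=5: *-***-***-******
t=6: **-***-***-*****
t=7: ***-***-***-****
t=8: ****-***-***-***
t=9: *****-***-***-**
t=10: ******-***-***-*
t=11: *******-***-***-
t=12: -*******-***-***
t=13: *-*******-***-**
t=14: **-*******-***-*
t=15: ***-*******-***-
t=16: -***-*******-***
t=17: *-***-*******-**

13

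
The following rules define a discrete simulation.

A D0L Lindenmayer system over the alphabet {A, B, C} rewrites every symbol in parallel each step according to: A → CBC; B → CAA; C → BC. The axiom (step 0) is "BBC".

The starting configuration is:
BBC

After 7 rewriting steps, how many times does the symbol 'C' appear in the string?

1003

step 0: BBC
step 1: CAACAABC
step 2: BCCBCCBCBCCBCCBCCAABC
step 3: CAABCBCCAABCBCCAABCCAABCBCCAABCBCCAABCBCCBCCBCCAABC
step 4: BCCBCCBCCAABCCAABCBCCBCCBCCAABCCAABCBCCBCCBCCAABCBCCBCCBCC…CBCCAABCCAABCBCCBCCBCCAABCCAABCBCCAABCBCCAABCBCCBCCBCCAABC  (len 130)
step 5: CAABCBCCAABCBCCAABCBCCBCCBCCAABCBCCBCCBCCAABCCAABCBCCAABCB…CBCCAABCCAABCBCCBCCBCCAABCCAABCBCCAABCBCCAABCBCCBCCBCCAABC  (len 325)
step 6: BCCBCCBCCAABCCAABCBCCBCCBCCAABCCAABCBCCBCCBCCAABCCAABCBCCA…CBCCAABCCAABCBCCBCCBCCAABCCAABCBCCAABCBCCAABCBCCBCCBCCAABC  (len 817)
step 7: CAABCBCCAABCBCCAABCBCCBCCBCCAABCBCCBCCBCCAABCCAABCBCCAABCB…CBCCAABCCAABCBCCBCCBCCAABCCAABCBCCAABCBCCAABCBCCBCCBCCAABC  (len 2052)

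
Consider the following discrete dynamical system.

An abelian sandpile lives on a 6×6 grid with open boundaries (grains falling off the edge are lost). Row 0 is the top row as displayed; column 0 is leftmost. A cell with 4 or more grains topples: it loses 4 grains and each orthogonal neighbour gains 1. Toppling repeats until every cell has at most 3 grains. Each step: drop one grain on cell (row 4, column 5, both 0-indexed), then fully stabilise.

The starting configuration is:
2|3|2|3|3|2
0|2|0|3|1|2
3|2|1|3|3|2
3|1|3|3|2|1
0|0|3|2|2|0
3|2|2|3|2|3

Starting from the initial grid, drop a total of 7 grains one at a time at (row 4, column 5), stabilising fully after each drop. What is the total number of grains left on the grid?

[0] 2|3|2|3|3|2
0|2|0|3|1|2
3|2|1|3|3|2
3|1|3|3|2|1
0|0|3|2|2|0
3|2|2|3|2|3
[1] 2|3|2|3|3|2
0|2|0|3|1|2
3|2|1|3|3|2
3|1|3|3|2|1
0|0|3|2|2|1
3|2|2|3|2|3
[2] 2|3|2|3|3|2
0|2|0|3|1|2
3|2|1|3|3|2
3|1|3|3|2|1
0|0|3|2|2|2
3|2|2|3|2|3
[3] 2|3|2|3|3|2
0|2|0|3|1|2
3|2|1|3|3|2
3|1|3|3|2|1
0|0|3|2|2|3
3|2|2|3|2|3
[4] 2|3|2|3|3|2
0|2|0|3|1|2
3|2|1|3|3|2
3|1|3|3|2|2
0|0|3|2|3|1
3|2|2|3|3|0
[5] 2|3|2|3|3|2
0|2|0|3|1|2
3|2|1|3|3|2
3|1|3|3|2|2
0|0|3|2|3|2
3|2|2|3|3|0
[6] 2|3|2|3|3|2
0|2|0|3|1|2
3|2|1|3|3|2
3|1|3|3|2|2
0|0|3|2|3|3
3|2|2|3|3|0
[7] 2|3|3|1|2|0
0|2|1|2|1|1
3|2|3|2|3|1
3|2|1|3|2|1
0|1|2|2|3|2
3|3|0|2|1|2

65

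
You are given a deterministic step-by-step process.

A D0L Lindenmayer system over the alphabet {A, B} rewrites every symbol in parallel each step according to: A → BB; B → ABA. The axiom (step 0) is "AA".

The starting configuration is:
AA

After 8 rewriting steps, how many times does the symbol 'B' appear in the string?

1764

gen 0: AA
gen 1: BBBB
gen 2: ABAABAABAABA
gen 3: BBABABBBBABABBBBABABBBBABABB
gen 4: ABAABABBABABBABAABAABAABABBABABBABAABAABAABABBABABBABAABAABAABABBABABBABAABA
gen 5: BBABABBBBABABBABAABABBABABBABAABABBABABBBBABABBBBABABBBBAB…BABBBBABABBBBABABBBBABABBABAABABBABABBABAABABBABABBBBABABB  (len 188)
gen 6: ABAABABBABABBABAABAABAABABBABABBABAABABBABABBBBABABBABAABA…ABAABABBABABBBBABABBABAABABBABABBABAABAABAABABBABABBABAABA  (len 492)
gen 7: BBABABBBBABABBABAABABBABABBABAABABBABABBBBABABBBBABABBBBAB…BABBBBABABBBBABABBBBABABBABAABABBABABBABAABABBABABBBBABABB  (len 1244)
gen 8: ABAABABBABABBABAABAABAABABBABABBABAABABBABABBBBABABBABAABA…ABAABABBABABBBBABABBABAABABBABABBABAABAABAABABBABABBABAABA  (len 3212)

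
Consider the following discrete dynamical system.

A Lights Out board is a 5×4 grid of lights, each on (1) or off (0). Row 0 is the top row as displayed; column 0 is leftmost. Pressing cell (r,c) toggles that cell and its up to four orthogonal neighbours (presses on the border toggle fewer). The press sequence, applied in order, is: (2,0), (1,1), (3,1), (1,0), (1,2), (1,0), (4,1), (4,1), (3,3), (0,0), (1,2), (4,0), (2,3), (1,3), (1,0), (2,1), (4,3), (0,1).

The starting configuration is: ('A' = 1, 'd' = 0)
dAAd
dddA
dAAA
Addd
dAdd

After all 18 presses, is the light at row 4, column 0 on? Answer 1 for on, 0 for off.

k=0  dAAd
dddA
dAAA
Addd
dAdd
k=1  dAAd
AddA
AdAA
dddd
dAdd
k=2  ddAd
dAAA
AAAA
dddd
dAdd
k=3  ddAd
dAAA
AdAA
AAAd
dddd
k=4  AdAd
AdAA
ddAA
AAAd
dddd
k=5  Addd
AAdd
dddA
AAAd
dddd
k=6  dddd
dddd
AddA
AAAd
dddd
k=7  dddd
dddd
AddA
AdAd
AAAd
k=8  dddd
dddd
AddA
AAAd
dddd
k=9  dddd
dddd
Addd
AAdA
dddA
k=10  AAdd
Addd
Addd
AAdA
dddA
k=11  AAAd
AAAA
AdAd
AAdA
dddA
k=12  AAAd
AAAA
AdAd
dAdA
AAdA
k=13  AAAd
AAAd
AddA
dAdd
AAdA
k=14  AAAA
AAdA
Addd
dAdd
AAdA
k=15  dAAA
dddA
dddd
dAdd
AAdA
k=16  dAAA
dAdA
AAAd
dddd
AAdA
k=17  dAAA
dAdA
AAAd
dddA
AAAd
k=18  AddA
dddA
AAAd
dddA
AAAd

1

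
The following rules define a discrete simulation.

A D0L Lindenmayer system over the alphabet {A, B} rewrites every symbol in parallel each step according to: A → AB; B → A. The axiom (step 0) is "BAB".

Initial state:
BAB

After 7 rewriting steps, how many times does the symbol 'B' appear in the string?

29

k=0  BAB
k=1  AABA
k=2  ABABAAB
k=3  ABAABAABABA
k=4  ABAABABAABABAABAAB
k=5  ABAABABAABAABABAABAABABAABABA
k=6  ABAABABAABAABABAABABAABAABABAABABAABAABABAABAAB
k=7  ABAABABAABAABABAABABAABAABABAABAABABAABABAABAABABAABAABABAABABAABAABABAABABA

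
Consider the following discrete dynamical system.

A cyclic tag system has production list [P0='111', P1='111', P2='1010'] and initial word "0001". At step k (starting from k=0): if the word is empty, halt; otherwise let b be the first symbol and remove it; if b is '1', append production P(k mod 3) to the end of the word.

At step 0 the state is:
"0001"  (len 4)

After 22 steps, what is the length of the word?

35

0) "0001"  (len 4)
1) "001"  (len 3)
2) "01"  (len 2)
3) "1"  (len 1)
4) "111"  (len 3)
5) "11111"  (len 5)
6) "11111010"  (len 8)
7) "1111010111"  (len 10)
8) "111010111111"  (len 12)
9) "110101111111010"  (len 15)
10) "10101111111010111"  (len 17)
11) "0101111111010111111"  (len 19)
12) "101111111010111111"  (len 18)
13) "01111111010111111111"  (len 20)
14) "1111111010111111111"  (len 19)
15) "1111110101111111111010"  (len 22)
16) "111110101111111111010111"  (len 24)
17) "11110101111111111010111111"  (len 26)
18) "11101011111111110101111111010"  (len 29)
19) "1101011111111110101111111010111"  (len 31)
20) "101011111111110101111111010111111"  (len 33)
21) "010111111111101011111110101111111010"  (len 36)
22) "10111111111101011111110101111111010"  (len 35)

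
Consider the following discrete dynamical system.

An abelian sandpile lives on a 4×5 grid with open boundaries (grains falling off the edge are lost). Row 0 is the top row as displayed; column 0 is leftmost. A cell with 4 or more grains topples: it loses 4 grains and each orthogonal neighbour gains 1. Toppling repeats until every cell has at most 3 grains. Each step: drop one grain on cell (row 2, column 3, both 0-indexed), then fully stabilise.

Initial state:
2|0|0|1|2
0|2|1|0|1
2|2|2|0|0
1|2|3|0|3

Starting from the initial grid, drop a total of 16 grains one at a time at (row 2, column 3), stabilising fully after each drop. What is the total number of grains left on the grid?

t=0: 2|0|0|1|2
0|2|1|0|1
2|2|2|0|0
1|2|3|0|3
t=1: 2|0|0|1|2
0|2|1|0|1
2|2|2|1|0
1|2|3|0|3
t=2: 2|0|0|1|2
0|2|1|0|1
2|2|2|2|0
1|2|3|0|3
t=3: 2|0|0|1|2
0|2|1|0|1
2|2|2|3|0
1|2|3|0|3
t=4: 2|0|0|1|2
0|2|1|1|1
2|2|3|0|1
1|2|3|1|3
t=5: 2|0|0|1|2
0|2|1|1|1
2|2|3|1|1
1|2|3|1|3
t=6: 2|0|0|1|2
0|2|1|1|1
2|2|3|2|1
1|2|3|1|3
t=7: 2|0|0|1|2
0|2|1|1|1
2|2|3|3|1
1|2|3|1|3
t=8: 2|0|0|1|2
0|2|2|2|1
2|3|1|1|2
1|3|0|3|3
t=9: 2|0|0|1|2
0|2|2|2|1
2|3|1|2|2
1|3|0|3|3
t=10: 2|0|0|1|2
0|2|2|2|1
2|3|1|3|2
1|3|0|3|3
t=11: 2|0|0|1|2
0|2|2|3|2
2|3|2|2|0
1|3|1|1|1
t=12: 2|0|0|1|2
0|2|2|3|2
2|3|2|3|0
1|3|1|1|1
t=13: 2|0|0|2|2
0|2|3|0|3
2|3|3|1|1
1|3|1|2|1
t=14: 2|0|0|2|2
0|2|3|0|3
2|3|3|2|1
1|3|1|2|1
t=15: 2|0|0|2|2
0|2|3|0|3
2|3|3|3|1
1|3|1|2|1
t=16: 2|1|1|2|2
1|0|1|2|3
3|2|2|1|2
2|0|3|3|1

34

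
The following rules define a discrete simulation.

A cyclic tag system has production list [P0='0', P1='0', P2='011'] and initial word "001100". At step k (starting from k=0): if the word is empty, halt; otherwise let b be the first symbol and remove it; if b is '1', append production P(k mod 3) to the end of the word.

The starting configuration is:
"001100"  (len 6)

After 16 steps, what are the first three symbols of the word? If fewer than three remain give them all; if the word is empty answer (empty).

gen 0: "001100"  (len 6)
gen 1: "01100"  (len 5)
gen 2: "1100"  (len 4)
gen 3: "100011"  (len 6)
gen 4: "000110"  (len 6)
gen 5: "00110"  (len 5)
gen 6: "0110"  (len 4)
gen 7: "110"  (len 3)
gen 8: "100"  (len 3)
gen 9: "00011"  (len 5)
gen 10: "0011"  (len 4)
gen 11: "011"  (len 3)
gen 12: "11"  (len 2)
gen 13: "10"  (len 2)
gen 14: "00"  (len 2)
gen 15: "0"  (len 1)
gen 16: (halted — word empty)

(empty)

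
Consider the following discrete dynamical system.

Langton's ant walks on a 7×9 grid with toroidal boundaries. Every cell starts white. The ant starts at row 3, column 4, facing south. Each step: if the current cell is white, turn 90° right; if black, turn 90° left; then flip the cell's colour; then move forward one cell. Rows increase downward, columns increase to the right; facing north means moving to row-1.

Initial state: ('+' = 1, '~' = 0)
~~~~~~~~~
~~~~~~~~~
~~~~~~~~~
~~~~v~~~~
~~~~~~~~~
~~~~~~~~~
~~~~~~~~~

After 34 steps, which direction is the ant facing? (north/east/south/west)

north

[0] ~~~~~~~~~
~~~~~~~~~
~~~~~~~~~
~~~~v~~~~
~~~~~~~~~
~~~~~~~~~
~~~~~~~~~
[1] ~~~~~~~~~
~~~~~~~~~
~~~~~~~~~
~~~<+~~~~
~~~~~~~~~
~~~~~~~~~
~~~~~~~~~
[2] ~~~~~~~~~
~~~~~~~~~
~~~^~~~~~
~~~++~~~~
~~~~~~~~~
~~~~~~~~~
~~~~~~~~~
[3] ~~~~~~~~~
~~~~~~~~~
~~~+>~~~~
~~~++~~~~
~~~~~~~~~
~~~~~~~~~
~~~~~~~~~
[4] ~~~~~~~~~
~~~~~~~~~
~~~++~~~~
~~~+v~~~~
~~~~~~~~~
~~~~~~~~~
~~~~~~~~~
[5] ~~~~~~~~~
~~~~~~~~~
~~~++~~~~
~~~+~>~~~
~~~~~~~~~
~~~~~~~~~
~~~~~~~~~
[6] ~~~~~~~~~
~~~~~~~~~
~~~++~~~~
~~~+~+~~~
~~~~~v~~~
~~~~~~~~~
~~~~~~~~~
[7] ~~~~~~~~~
~~~~~~~~~
~~~++~~~~
~~~+~+~~~
~~~~<+~~~
~~~~~~~~~
~~~~~~~~~
[8] ~~~~~~~~~
~~~~~~~~~
~~~++~~~~
~~~+^+~~~
~~~~++~~~
~~~~~~~~~
~~~~~~~~~
[9] ~~~~~~~~~
~~~~~~~~~
~~~++~~~~
~~~++>~~~
~~~~++~~~
~~~~~~~~~
~~~~~~~~~
[10] ~~~~~~~~~
~~~~~~~~~
~~~++^~~~
~~~++~~~~
~~~~++~~~
~~~~~~~~~
~~~~~~~~~
[11] ~~~~~~~~~
~~~~~~~~~
~~~+++>~~
~~~++~~~~
~~~~++~~~
~~~~~~~~~
~~~~~~~~~
[12] ~~~~~~~~~
~~~~~~~~~
~~~++++~~
~~~++~v~~
~~~~++~~~
~~~~~~~~~
~~~~~~~~~
[13] ~~~~~~~~~
~~~~~~~~~
~~~++++~~
~~~++<+~~
~~~~++~~~
~~~~~~~~~
~~~~~~~~~
[14] ~~~~~~~~~
~~~~~~~~~
~~~++^+~~
~~~++++~~
~~~~++~~~
~~~~~~~~~
~~~~~~~~~
[15] ~~~~~~~~~
~~~~~~~~~
~~~+<~+~~
~~~++++~~
~~~~++~~~
~~~~~~~~~
~~~~~~~~~
[16] ~~~~~~~~~
~~~~~~~~~
~~~+~~+~~
~~~+v++~~
~~~~++~~~
~~~~~~~~~
~~~~~~~~~
[17] ~~~~~~~~~
~~~~~~~~~
~~~+~~+~~
~~~+~>+~~
~~~~++~~~
~~~~~~~~~
~~~~~~~~~
[18] ~~~~~~~~~
~~~~~~~~~
~~~+~^+~~
~~~+~~+~~
~~~~++~~~
~~~~~~~~~
~~~~~~~~~
[19] ~~~~~~~~~
~~~~~~~~~
~~~+~+>~~
~~~+~~+~~
~~~~++~~~
~~~~~~~~~
~~~~~~~~~
[20] ~~~~~~~~~
~~~~~~^~~
~~~+~+~~~
~~~+~~+~~
~~~~++~~~
~~~~~~~~~
~~~~~~~~~
[21] ~~~~~~~~~
~~~~~~+>~
~~~+~+~~~
~~~+~~+~~
~~~~++~~~
~~~~~~~~~
~~~~~~~~~
[22] ~~~~~~~~~
~~~~~~++~
~~~+~+~v~
~~~+~~+~~
~~~~++~~~
~~~~~~~~~
~~~~~~~~~
[23] ~~~~~~~~~
~~~~~~++~
~~~+~+<+~
~~~+~~+~~
~~~~++~~~
~~~~~~~~~
~~~~~~~~~
[24] ~~~~~~~~~
~~~~~~^+~
~~~+~+++~
~~~+~~+~~
~~~~++~~~
~~~~~~~~~
~~~~~~~~~
[25] ~~~~~~~~~
~~~~~<~+~
~~~+~+++~
~~~+~~+~~
~~~~++~~~
~~~~~~~~~
~~~~~~~~~
[26] ~~~~~^~~~
~~~~~+~+~
~~~+~+++~
~~~+~~+~~
~~~~++~~~
~~~~~~~~~
~~~~~~~~~
[27] ~~~~~+>~~
~~~~~+~+~
~~~+~+++~
~~~+~~+~~
~~~~++~~~
~~~~~~~~~
~~~~~~~~~
[28] ~~~~~++~~
~~~~~+v+~
~~~+~+++~
~~~+~~+~~
~~~~++~~~
~~~~~~~~~
~~~~~~~~~
[29] ~~~~~++~~
~~~~~<++~
~~~+~+++~
~~~+~~+~~
~~~~++~~~
~~~~~~~~~
~~~~~~~~~
[30] ~~~~~++~~
~~~~~~++~
~~~+~v++~
~~~+~~+~~
~~~~++~~~
~~~~~~~~~
~~~~~~~~~
[31] ~~~~~++~~
~~~~~~++~
~~~+~~>+~
~~~+~~+~~
~~~~++~~~
~~~~~~~~~
~~~~~~~~~
[32] ~~~~~++~~
~~~~~~^+~
~~~+~~~+~
~~~+~~+~~
~~~~++~~~
~~~~~~~~~
~~~~~~~~~
[33] ~~~~~++~~
~~~~~<~+~
~~~+~~~+~
~~~+~~+~~
~~~~++~~~
~~~~~~~~~
~~~~~~~~~
[34] ~~~~~^+~~
~~~~~+~+~
~~~+~~~+~
~~~+~~+~~
~~~~++~~~
~~~~~~~~~
~~~~~~~~~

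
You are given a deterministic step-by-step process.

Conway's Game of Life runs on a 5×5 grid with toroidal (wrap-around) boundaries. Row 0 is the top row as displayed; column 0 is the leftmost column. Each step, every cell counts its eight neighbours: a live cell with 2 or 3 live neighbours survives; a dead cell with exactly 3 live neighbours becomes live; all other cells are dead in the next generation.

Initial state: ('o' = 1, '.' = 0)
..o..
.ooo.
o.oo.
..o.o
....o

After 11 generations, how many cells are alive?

step 0: ..o..
.ooo.
o.oo.
..o.o
....o
step 1: .oo..
....o
o....
ooo.o
.....
step 2: .....
oo...
...o.
oo..o
...o.
step 3: .....
.....
..o..
o.ooo
o...o
step 4: .....
.....
.oo.o
o.o..
oo...
step 5: .....
.....
oooo.
..ooo
oo...
step 6: .....
.oo..
oo...
.....
ooooo
step 7: ....o
ooo..
ooo..
...o.
ooooo
step 8: .....
..ooo
o..oo
.....
ooo..
step 9: o...o
o.o..
o.o..
..oo.
.o...
step 10: o...o
o..o.
..o.o
..oo.
ooooo
step 11: .....
oo.o.
.oo.o
.....
.....

6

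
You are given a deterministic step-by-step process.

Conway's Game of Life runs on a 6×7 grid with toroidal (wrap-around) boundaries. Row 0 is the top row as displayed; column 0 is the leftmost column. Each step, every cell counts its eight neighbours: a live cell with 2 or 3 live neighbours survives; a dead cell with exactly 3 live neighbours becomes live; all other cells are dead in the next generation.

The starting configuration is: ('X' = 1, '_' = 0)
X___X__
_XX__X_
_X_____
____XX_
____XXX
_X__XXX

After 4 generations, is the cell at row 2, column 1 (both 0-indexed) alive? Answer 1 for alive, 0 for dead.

t=0: X___X__
_XX__X_
_X_____
____XX_
____XXX
_X__XXX
t=1: X_XXX__
XXX____
_XX_XX_
____X_X
X__X___
___X___
t=2: X___X__
X____XX
__X_XXX
XXX_X_X
___XX__
_X_____
t=3: XX___X_
XX_X___
__X_X__
XXX___X
___XXX_
___XX__
t=4: XX_X__X
X__XX_X
______X
XXX___X
XX___XX
__XX__X

0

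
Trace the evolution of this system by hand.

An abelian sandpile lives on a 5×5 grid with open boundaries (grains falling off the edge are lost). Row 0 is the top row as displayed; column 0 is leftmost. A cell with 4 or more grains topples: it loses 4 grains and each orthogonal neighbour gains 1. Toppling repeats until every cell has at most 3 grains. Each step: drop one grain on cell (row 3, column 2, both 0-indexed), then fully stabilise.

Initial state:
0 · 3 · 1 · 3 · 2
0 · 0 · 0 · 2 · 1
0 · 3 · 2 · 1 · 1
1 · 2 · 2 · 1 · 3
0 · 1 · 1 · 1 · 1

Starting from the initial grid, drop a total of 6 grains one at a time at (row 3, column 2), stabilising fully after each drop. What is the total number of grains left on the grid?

38

t=0: 0 · 3 · 1 · 3 · 2
0 · 0 · 0 · 2 · 1
0 · 3 · 2 · 1 · 1
1 · 2 · 2 · 1 · 3
0 · 1 · 1 · 1 · 1
t=1: 0 · 3 · 1 · 3 · 2
0 · 0 · 0 · 2 · 1
0 · 3 · 2 · 1 · 1
1 · 2 · 3 · 1 · 3
0 · 1 · 1 · 1 · 1
t=2: 0 · 3 · 1 · 3 · 2
0 · 0 · 0 · 2 · 1
0 · 3 · 3 · 1 · 1
1 · 3 · 0 · 2 · 3
0 · 1 · 2 · 1 · 1
t=3: 0 · 3 · 1 · 3 · 2
0 · 0 · 0 · 2 · 1
0 · 3 · 3 · 1 · 1
1 · 3 · 1 · 2 · 3
0 · 1 · 2 · 1 · 1
t=4: 0 · 3 · 1 · 3 · 2
0 · 0 · 0 · 2 · 1
0 · 3 · 3 · 1 · 1
1 · 3 · 2 · 2 · 3
0 · 1 · 2 · 1 · 1
t=5: 0 · 3 · 1 · 3 · 2
0 · 0 · 0 · 2 · 1
0 · 3 · 3 · 1 · 1
1 · 3 · 3 · 2 · 3
0 · 1 · 2 · 1 · 1
t=6: 0 · 3 · 1 · 3 · 2
0 · 1 · 1 · 2 · 1
1 · 1 · 1 · 2 · 1
2 · 1 · 2 · 3 · 3
0 · 2 · 3 · 1 · 1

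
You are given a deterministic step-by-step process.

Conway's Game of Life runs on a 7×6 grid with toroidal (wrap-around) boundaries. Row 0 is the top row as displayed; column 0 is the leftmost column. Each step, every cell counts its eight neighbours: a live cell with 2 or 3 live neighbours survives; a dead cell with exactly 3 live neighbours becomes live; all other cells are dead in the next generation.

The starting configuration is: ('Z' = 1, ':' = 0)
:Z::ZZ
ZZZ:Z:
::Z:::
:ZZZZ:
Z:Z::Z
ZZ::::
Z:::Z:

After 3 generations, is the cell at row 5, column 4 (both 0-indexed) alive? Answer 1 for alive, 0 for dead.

step 0: :Z::ZZ
ZZZ:Z:
::Z:::
:ZZZZ:
Z:Z::Z
ZZ::::
Z:::Z:
step 1: ::Z:Z:
Z:Z:Z:
Z:::ZZ
Z:::ZZ
::::ZZ
::::::
::::Z:
step 2: :Z::Z:
Z:::Z:
::::::
:::Z::
Z:::Z:
::::ZZ
:::Z::
step 3: :::ZZZ
:::::Z
::::::
::::::
:::ZZ:
:::ZZZ
:::Z:Z

1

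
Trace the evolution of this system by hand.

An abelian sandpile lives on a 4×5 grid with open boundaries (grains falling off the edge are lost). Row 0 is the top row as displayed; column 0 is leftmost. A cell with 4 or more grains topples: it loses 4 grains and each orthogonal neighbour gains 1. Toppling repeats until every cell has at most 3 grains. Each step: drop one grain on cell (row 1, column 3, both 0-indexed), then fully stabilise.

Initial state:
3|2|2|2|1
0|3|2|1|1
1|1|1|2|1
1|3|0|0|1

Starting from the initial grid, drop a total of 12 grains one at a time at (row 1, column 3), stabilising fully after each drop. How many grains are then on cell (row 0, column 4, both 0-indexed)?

3

k=0  3|2|2|2|1
0|3|2|1|1
1|1|1|2|1
1|3|0|0|1
k=1  3|2|2|2|1
0|3|2|2|1
1|1|1|2|1
1|3|0|0|1
k=2  3|2|2|2|1
0|3|2|3|1
1|1|1|2|1
1|3|0|0|1
k=3  3|2|2|3|1
0|3|3|0|2
1|1|1|3|1
1|3|0|0|1
k=4  3|2|2|3|1
0|3|3|1|2
1|1|1|3|1
1|3|0|0|1
k=5  3|2|2|3|1
0|3|3|2|2
1|1|1|3|1
1|3|0|0|1
k=6  3|2|2|3|1
0|3|3|3|2
1|1|1|3|1
1|3|0|0|1
k=7  0|1|1|1|2
2|1|2|3|3
1|2|3|0|2
1|3|0|1|1
k=8  0|1|1|2|3
2|1|3|1|0
1|2|3|1|3
1|3|0|1|1
k=9  0|1|1|2|3
2|1|3|2|0
1|2|3|1|3
1|3|0|1|1
k=10  0|1|1|2|3
2|1|3|3|0
1|2|3|1|3
1|3|0|1|1
k=11  0|1|2|3|3
2|2|1|1|1
1|3|0|3|3
1|3|1|1|1
k=12  0|1|2|3|3
2|2|1|2|1
1|3|0|3|3
1|3|1|1|1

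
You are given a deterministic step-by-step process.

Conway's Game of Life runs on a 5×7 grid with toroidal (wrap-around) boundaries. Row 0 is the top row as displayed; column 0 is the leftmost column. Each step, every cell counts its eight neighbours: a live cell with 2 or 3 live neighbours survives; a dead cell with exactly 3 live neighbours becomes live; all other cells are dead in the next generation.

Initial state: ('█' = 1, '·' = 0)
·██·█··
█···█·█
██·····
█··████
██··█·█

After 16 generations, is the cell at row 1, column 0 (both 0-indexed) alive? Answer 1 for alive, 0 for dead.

step 0: ·██·█··
█···█·█
██·····
█··████
██··█·█
step 1: ··█·█··
··██·██
·█·█···
··███··
·······
step 2: ··█·██·
·█···█·
·█···█·
··███··
··█·█··
step 3: ·██·██·
·██··██
·█·█·█·
·██·██·
·██····
step 4: ····███
······█
···█···
█···██·
█······
step 5: █····██
····█·█
····███
····█·█
█······
step 6: █····█·
····█··
█··██·█
█···█·█
█······
step 7: ······█
█··██··
█··██·█
·█·██··
██···█·
step 8: ·█··███
█··██··
██····█
·█·█···
███·███
step 9: ·······
··███··
·█·██·█
···██··
·······
step 10: ···█···
··█·██·
·······
··████·
·······
step 11: ···██··
···██··
··█····
···██··
··█····
step 12: ··█·█··
··█·█··
··█····
··██···
··█····
step 13: ·██····
·██····
·██····
·███···
·██····
step 14: █··█···
█··█···
█······
█··█···
█······
step 15: ██····█
██····█
██····█
██····█
██····█
step 16: ··█··█·
··█··█·
··█··█·
··█··█·
··█··█·

0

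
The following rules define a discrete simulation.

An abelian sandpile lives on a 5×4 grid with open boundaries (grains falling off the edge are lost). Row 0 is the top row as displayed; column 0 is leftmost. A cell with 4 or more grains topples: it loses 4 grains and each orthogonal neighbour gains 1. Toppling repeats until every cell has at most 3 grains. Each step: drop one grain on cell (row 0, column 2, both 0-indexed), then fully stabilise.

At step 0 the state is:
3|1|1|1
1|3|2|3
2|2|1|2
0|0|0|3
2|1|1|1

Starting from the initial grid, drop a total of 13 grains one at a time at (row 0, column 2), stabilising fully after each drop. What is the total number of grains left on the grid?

33

step 0: 3|1|1|1
1|3|2|3
2|2|1|2
0|0|0|3
2|1|1|1
step 1: 3|1|2|1
1|3|2|3
2|2|1|2
0|0|0|3
2|1|1|1
step 2: 3|1|3|1
1|3|2|3
2|2|1|2
0|0|0|3
2|1|1|1
step 3: 3|2|0|2
1|3|3|3
2|2|1|2
0|0|0|3
2|1|1|1
step 4: 3|2|1|2
1|3|3|3
2|2|1|2
0|0|0|3
2|1|1|1
step 5: 3|2|2|2
1|3|3|3
2|2|1|2
0|0|0|3
2|1|1|1
step 6: 3|2|3|2
1|3|3|3
2|2|1|2
0|0|0|3
2|1|1|1
step 7: 0|1|3|0
3|1|2|1
2|3|2|3
0|0|0|3
2|1|1|1
step 8: 0|2|0|1
3|1|3|1
2|3|2|3
0|0|0|3
2|1|1|1
step 9: 0|2|1|1
3|1|3|1
2|3|2|3
0|0|0|3
2|1|1|1
step 10: 0|2|2|1
3|1|3|1
2|3|2|3
0|0|0|3
2|1|1|1
step 11: 0|2|3|1
3|1|3|1
2|3|2|3
0|0|0|3
2|1|1|1
step 12: 0|3|1|2
3|2|0|2
2|3|3|3
0|0|0|3
2|1|1|1
step 13: 0|3|2|2
3|2|0|2
2|3|3|3
0|0|0|3
2|1|1|1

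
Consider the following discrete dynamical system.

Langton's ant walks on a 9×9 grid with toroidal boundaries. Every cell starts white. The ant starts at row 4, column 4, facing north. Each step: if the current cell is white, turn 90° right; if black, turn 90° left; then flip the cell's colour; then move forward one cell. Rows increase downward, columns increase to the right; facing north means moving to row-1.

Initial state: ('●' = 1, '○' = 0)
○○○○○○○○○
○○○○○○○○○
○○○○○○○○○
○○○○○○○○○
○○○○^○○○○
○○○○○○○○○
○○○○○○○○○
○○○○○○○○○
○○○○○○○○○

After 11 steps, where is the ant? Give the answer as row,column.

step 0: ○○○○○○○○○
○○○○○○○○○
○○○○○○○○○
○○○○○○○○○
○○○○^○○○○
○○○○○○○○○
○○○○○○○○○
○○○○○○○○○
○○○○○○○○○
step 1: ○○○○○○○○○
○○○○○○○○○
○○○○○○○○○
○○○○○○○○○
○○○○●>○○○
○○○○○○○○○
○○○○○○○○○
○○○○○○○○○
○○○○○○○○○
step 2: ○○○○○○○○○
○○○○○○○○○
○○○○○○○○○
○○○○○○○○○
○○○○●●○○○
○○○○○v○○○
○○○○○○○○○
○○○○○○○○○
○○○○○○○○○
step 3: ○○○○○○○○○
○○○○○○○○○
○○○○○○○○○
○○○○○○○○○
○○○○●●○○○
○○○○<●○○○
○○○○○○○○○
○○○○○○○○○
○○○○○○○○○
step 4: ○○○○○○○○○
○○○○○○○○○
○○○○○○○○○
○○○○○○○○○
○○○○^●○○○
○○○○●●○○○
○○○○○○○○○
○○○○○○○○○
○○○○○○○○○
step 5: ○○○○○○○○○
○○○○○○○○○
○○○○○○○○○
○○○○○○○○○
○○○<○●○○○
○○○○●●○○○
○○○○○○○○○
○○○○○○○○○
○○○○○○○○○
step 6: ○○○○○○○○○
○○○○○○○○○
○○○○○○○○○
○○○^○○○○○
○○○●○●○○○
○○○○●●○○○
○○○○○○○○○
○○○○○○○○○
○○○○○○○○○
step 7: ○○○○○○○○○
○○○○○○○○○
○○○○○○○○○
○○○●>○○○○
○○○●○●○○○
○○○○●●○○○
○○○○○○○○○
○○○○○○○○○
○○○○○○○○○
step 8: ○○○○○○○○○
○○○○○○○○○
○○○○○○○○○
○○○●●○○○○
○○○●v●○○○
○○○○●●○○○
○○○○○○○○○
○○○○○○○○○
○○○○○○○○○
step 9: ○○○○○○○○○
○○○○○○○○○
○○○○○○○○○
○○○●●○○○○
○○○<●●○○○
○○○○●●○○○
○○○○○○○○○
○○○○○○○○○
○○○○○○○○○
step 10: ○○○○○○○○○
○○○○○○○○○
○○○○○○○○○
○○○●●○○○○
○○○○●●○○○
○○○v●●○○○
○○○○○○○○○
○○○○○○○○○
○○○○○○○○○
step 11: ○○○○○○○○○
○○○○○○○○○
○○○○○○○○○
○○○●●○○○○
○○○○●●○○○
○○<●●●○○○
○○○○○○○○○
○○○○○○○○○
○○○○○○○○○

5,2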